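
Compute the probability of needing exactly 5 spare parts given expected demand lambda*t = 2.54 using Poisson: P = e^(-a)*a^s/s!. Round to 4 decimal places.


a = 2.54, s = 5
e^(-a) = e^(-2.54) = 0.0789
a^s = 2.54^5 = 105.7228
s! = 120
P = 0.0789 * 105.7228 / 120
P = 0.0695

0.0695


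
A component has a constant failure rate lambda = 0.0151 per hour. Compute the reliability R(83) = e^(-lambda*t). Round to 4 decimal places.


lambda = 0.0151
t = 83
lambda * t = 1.2533
R(t) = e^(-1.2533)
R(t) = 0.2856

0.2856


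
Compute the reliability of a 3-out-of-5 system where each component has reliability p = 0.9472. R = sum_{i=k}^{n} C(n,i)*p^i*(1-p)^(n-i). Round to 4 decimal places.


k = 3, n = 5, p = 0.9472
i=3: C(5,3)=10 * 0.9472^3 * 0.0528^2 = 0.0237
i=4: C(5,4)=5 * 0.9472^4 * 0.0528^1 = 0.2125
i=5: C(5,5)=1 * 0.9472^5 * 0.0528^0 = 0.7624
R = sum of terms = 0.9986

0.9986


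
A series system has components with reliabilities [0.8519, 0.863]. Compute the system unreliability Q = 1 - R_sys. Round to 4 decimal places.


Components: [0.8519, 0.863]
After component 1: product = 0.8519
After component 2: product = 0.7352
R_sys = 0.7352
Q = 1 - 0.7352 = 0.2648

0.2648


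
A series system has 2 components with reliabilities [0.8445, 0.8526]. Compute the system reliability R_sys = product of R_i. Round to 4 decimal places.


Components: [0.8445, 0.8526]
After component 1 (R=0.8445): product = 0.8445
After component 2 (R=0.8526): product = 0.72
R_sys = 0.72

0.72


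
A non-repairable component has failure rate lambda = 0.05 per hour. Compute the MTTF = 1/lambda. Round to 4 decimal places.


lambda = 0.05
MTTF = 1 / 0.05
MTTF = 20.0

20.0


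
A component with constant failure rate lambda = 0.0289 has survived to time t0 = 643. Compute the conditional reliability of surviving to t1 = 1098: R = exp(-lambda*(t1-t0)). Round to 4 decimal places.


lambda = 0.0289
t0 = 643, t1 = 1098
t1 - t0 = 455
lambda * (t1-t0) = 0.0289 * 455 = 13.1495
R = exp(-13.1495)
R = 0.0

0.0


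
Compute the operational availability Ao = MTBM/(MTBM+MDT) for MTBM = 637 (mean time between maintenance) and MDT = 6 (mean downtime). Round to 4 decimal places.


MTBM = 637
MDT = 6
MTBM + MDT = 643
Ao = 637 / 643
Ao = 0.9907

0.9907


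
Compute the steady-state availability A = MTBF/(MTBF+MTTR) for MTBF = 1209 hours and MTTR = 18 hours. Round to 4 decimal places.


MTBF = 1209
MTTR = 18
MTBF + MTTR = 1227
A = 1209 / 1227
A = 0.9853

0.9853


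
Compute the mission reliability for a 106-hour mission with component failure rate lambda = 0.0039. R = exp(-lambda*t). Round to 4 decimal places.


lambda = 0.0039
mission_time = 106
lambda * t = 0.0039 * 106 = 0.4134
R = exp(-0.4134)
R = 0.6614

0.6614


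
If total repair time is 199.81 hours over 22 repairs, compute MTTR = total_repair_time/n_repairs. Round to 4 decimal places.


total_repair_time = 199.81
n_repairs = 22
MTTR = 199.81 / 22
MTTR = 9.0823

9.0823


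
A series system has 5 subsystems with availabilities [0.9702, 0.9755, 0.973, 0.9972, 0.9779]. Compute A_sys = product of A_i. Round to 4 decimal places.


Subsystems: [0.9702, 0.9755, 0.973, 0.9972, 0.9779]
After subsystem 1 (A=0.9702): product = 0.9702
After subsystem 2 (A=0.9755): product = 0.9464
After subsystem 3 (A=0.973): product = 0.9209
After subsystem 4 (A=0.9972): product = 0.9183
After subsystem 5 (A=0.9779): product = 0.898
A_sys = 0.898

0.898


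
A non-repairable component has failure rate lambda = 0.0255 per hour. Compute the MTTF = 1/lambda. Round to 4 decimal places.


lambda = 0.0255
MTTF = 1 / 0.0255
MTTF = 39.2157

39.2157


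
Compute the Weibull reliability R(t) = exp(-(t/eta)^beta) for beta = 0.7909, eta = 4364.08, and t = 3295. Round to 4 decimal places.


beta = 0.7909, eta = 4364.08, t = 3295
t/eta = 3295 / 4364.08 = 0.755
(t/eta)^beta = 0.755^0.7909 = 0.8007
R(t) = exp(-0.8007)
R(t) = 0.449

0.449


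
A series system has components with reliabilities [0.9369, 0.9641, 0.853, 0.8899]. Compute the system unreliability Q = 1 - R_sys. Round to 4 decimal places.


Components: [0.9369, 0.9641, 0.853, 0.8899]
After component 1: product = 0.9369
After component 2: product = 0.9033
After component 3: product = 0.7705
After component 4: product = 0.6857
R_sys = 0.6857
Q = 1 - 0.6857 = 0.3143

0.3143


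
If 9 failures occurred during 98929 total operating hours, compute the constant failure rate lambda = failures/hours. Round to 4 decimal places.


failures = 9
total_hours = 98929
lambda = 9 / 98929
lambda = 0.0001

0.0001


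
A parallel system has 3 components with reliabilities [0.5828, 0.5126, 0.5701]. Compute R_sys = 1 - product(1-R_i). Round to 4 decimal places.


Components: [0.5828, 0.5126, 0.5701]
(1 - 0.5828) = 0.4172, running product = 0.4172
(1 - 0.5126) = 0.4874, running product = 0.2033
(1 - 0.5701) = 0.4299, running product = 0.0874
Product of (1-R_i) = 0.0874
R_sys = 1 - 0.0874 = 0.9126

0.9126


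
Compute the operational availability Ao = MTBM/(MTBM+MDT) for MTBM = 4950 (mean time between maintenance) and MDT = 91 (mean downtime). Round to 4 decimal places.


MTBM = 4950
MDT = 91
MTBM + MDT = 5041
Ao = 4950 / 5041
Ao = 0.9819

0.9819


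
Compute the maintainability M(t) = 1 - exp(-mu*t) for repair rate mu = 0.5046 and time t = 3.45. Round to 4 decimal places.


mu = 0.5046, t = 3.45
mu * t = 0.5046 * 3.45 = 1.7409
exp(-1.7409) = 0.1754
M(t) = 1 - 0.1754
M(t) = 0.8246

0.8246


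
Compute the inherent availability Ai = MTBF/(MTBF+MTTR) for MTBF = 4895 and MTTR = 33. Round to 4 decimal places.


MTBF = 4895
MTTR = 33
MTBF + MTTR = 4928
Ai = 4895 / 4928
Ai = 0.9933

0.9933


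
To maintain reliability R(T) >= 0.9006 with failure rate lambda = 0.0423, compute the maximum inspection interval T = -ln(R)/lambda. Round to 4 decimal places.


R_target = 0.9006
lambda = 0.0423
-ln(0.9006) = 0.1047
T = 0.1047 / 0.0423
T = 2.475

2.475


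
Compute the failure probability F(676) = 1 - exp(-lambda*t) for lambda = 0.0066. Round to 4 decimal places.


lambda = 0.0066, t = 676
lambda * t = 4.4616
exp(-4.4616) = 0.0115
F(t) = 1 - 0.0115
F(t) = 0.9885

0.9885


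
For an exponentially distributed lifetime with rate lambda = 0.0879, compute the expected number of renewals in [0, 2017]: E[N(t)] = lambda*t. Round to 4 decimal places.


lambda = 0.0879
t = 2017
E[N(t)] = lambda * t
E[N(t)] = 0.0879 * 2017
E[N(t)] = 177.2943

177.2943


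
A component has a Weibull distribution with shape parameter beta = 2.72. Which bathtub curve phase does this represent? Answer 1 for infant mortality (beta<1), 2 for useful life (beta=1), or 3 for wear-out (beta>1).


beta = 2.72
Compare beta to 1:
beta < 1 => infant mortality (phase 1)
beta = 1 => useful life (phase 2)
beta > 1 => wear-out (phase 3)
Since beta = 2.72, this is wear-out (increasing failure rate)
Phase = 3

3


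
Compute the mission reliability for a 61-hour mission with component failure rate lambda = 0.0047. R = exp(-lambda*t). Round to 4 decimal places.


lambda = 0.0047
mission_time = 61
lambda * t = 0.0047 * 61 = 0.2867
R = exp(-0.2867)
R = 0.7507

0.7507


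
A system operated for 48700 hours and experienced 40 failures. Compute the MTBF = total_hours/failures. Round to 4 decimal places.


total_hours = 48700
failures = 40
MTBF = 48700 / 40
MTBF = 1217.5

1217.5


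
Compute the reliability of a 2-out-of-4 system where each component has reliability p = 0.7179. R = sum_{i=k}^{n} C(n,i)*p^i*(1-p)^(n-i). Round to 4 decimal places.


k = 2, n = 4, p = 0.7179
i=2: C(4,2)=6 * 0.7179^2 * 0.2821^2 = 0.2461
i=3: C(4,3)=4 * 0.7179^3 * 0.2821^1 = 0.4175
i=4: C(4,4)=1 * 0.7179^4 * 0.2821^0 = 0.2656
R = sum of terms = 0.9292

0.9292


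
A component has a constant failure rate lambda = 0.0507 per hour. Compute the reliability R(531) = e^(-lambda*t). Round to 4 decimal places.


lambda = 0.0507
t = 531
lambda * t = 26.9217
R(t) = e^(-26.9217)
R(t) = 0.0

0.0


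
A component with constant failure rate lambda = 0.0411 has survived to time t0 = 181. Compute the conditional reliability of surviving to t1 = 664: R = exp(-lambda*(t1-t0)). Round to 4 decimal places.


lambda = 0.0411
t0 = 181, t1 = 664
t1 - t0 = 483
lambda * (t1-t0) = 0.0411 * 483 = 19.8513
R = exp(-19.8513)
R = 0.0

0.0


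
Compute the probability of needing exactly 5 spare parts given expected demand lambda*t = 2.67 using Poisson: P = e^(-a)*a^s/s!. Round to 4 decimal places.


a = 2.67, s = 5
e^(-a) = e^(-2.67) = 0.0693
a^s = 2.67^5 = 135.6926
s! = 120
P = 0.0693 * 135.6926 / 120
P = 0.0783

0.0783


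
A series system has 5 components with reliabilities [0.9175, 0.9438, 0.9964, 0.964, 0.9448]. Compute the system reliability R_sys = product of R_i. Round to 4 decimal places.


Components: [0.9175, 0.9438, 0.9964, 0.964, 0.9448]
After component 1 (R=0.9175): product = 0.9175
After component 2 (R=0.9438): product = 0.8659
After component 3 (R=0.9964): product = 0.8628
After component 4 (R=0.964): product = 0.8318
After component 5 (R=0.9448): product = 0.7858
R_sys = 0.7858

0.7858


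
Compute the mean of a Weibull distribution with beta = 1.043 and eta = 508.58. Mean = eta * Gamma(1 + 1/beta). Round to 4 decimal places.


beta = 1.043, eta = 508.58
1/beta = 0.9588
1 + 1/beta = 1.9588
Gamma(1.9588) = 0.9833
Mean = 508.58 * 0.9833
Mean = 500.0685

500.0685


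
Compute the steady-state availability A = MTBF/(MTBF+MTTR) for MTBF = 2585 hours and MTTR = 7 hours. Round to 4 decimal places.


MTBF = 2585
MTTR = 7
MTBF + MTTR = 2592
A = 2585 / 2592
A = 0.9973

0.9973


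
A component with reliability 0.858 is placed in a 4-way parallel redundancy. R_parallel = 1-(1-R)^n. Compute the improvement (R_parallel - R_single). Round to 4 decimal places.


R_single = 0.858, n = 4
1 - R_single = 0.142
(1 - R_single)^n = 0.142^4 = 0.0004
R_parallel = 1 - 0.0004 = 0.9996
Improvement = 0.9996 - 0.858
Improvement = 0.1416

0.1416


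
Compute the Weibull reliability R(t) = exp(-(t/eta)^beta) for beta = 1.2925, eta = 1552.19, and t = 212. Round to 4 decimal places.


beta = 1.2925, eta = 1552.19, t = 212
t/eta = 212 / 1552.19 = 0.1366
(t/eta)^beta = 0.1366^1.2925 = 0.0763
R(t) = exp(-0.0763)
R(t) = 0.9265

0.9265


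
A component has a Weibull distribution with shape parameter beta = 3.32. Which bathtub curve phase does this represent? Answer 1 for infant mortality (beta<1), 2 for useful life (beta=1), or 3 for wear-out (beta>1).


beta = 3.32
Compare beta to 1:
beta < 1 => infant mortality (phase 1)
beta = 1 => useful life (phase 2)
beta > 1 => wear-out (phase 3)
Since beta = 3.32, this is wear-out (increasing failure rate)
Phase = 3

3


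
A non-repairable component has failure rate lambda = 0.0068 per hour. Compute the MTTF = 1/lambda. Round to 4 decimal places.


lambda = 0.0068
MTTF = 1 / 0.0068
MTTF = 147.0588

147.0588


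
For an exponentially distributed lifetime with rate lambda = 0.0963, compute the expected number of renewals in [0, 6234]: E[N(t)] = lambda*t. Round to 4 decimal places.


lambda = 0.0963
t = 6234
E[N(t)] = lambda * t
E[N(t)] = 0.0963 * 6234
E[N(t)] = 600.3342

600.3342


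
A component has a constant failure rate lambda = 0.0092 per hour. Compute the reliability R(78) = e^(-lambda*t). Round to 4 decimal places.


lambda = 0.0092
t = 78
lambda * t = 0.7176
R(t) = e^(-0.7176)
R(t) = 0.4879

0.4879


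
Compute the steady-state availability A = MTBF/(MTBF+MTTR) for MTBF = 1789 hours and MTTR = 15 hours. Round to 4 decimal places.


MTBF = 1789
MTTR = 15
MTBF + MTTR = 1804
A = 1789 / 1804
A = 0.9917

0.9917


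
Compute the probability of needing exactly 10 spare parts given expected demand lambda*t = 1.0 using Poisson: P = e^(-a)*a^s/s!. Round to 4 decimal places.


a = 1.0, s = 10
e^(-a) = e^(-1.0) = 0.3679
a^s = 1.0^10 = 1.0
s! = 3628800
P = 0.3679 * 1.0 / 3628800
P = 0.0

0.0


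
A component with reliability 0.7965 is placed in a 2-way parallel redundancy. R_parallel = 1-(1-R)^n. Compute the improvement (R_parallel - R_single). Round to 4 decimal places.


R_single = 0.7965, n = 2
1 - R_single = 0.2035
(1 - R_single)^n = 0.2035^2 = 0.0414
R_parallel = 1 - 0.0414 = 0.9586
Improvement = 0.9586 - 0.7965
Improvement = 0.1621

0.1621


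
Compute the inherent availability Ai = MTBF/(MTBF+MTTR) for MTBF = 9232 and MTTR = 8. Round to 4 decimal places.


MTBF = 9232
MTTR = 8
MTBF + MTTR = 9240
Ai = 9232 / 9240
Ai = 0.9991

0.9991


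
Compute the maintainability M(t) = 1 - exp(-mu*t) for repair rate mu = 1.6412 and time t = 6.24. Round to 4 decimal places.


mu = 1.6412, t = 6.24
mu * t = 1.6412 * 6.24 = 10.2411
exp(-10.2411) = 0.0
M(t) = 1 - 0.0
M(t) = 1.0

1.0


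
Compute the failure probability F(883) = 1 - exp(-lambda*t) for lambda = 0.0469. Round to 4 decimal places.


lambda = 0.0469, t = 883
lambda * t = 41.4127
exp(-41.4127) = 0.0
F(t) = 1 - 0.0
F(t) = 1.0

1.0


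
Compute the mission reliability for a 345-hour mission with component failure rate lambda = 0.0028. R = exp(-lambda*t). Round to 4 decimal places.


lambda = 0.0028
mission_time = 345
lambda * t = 0.0028 * 345 = 0.966
R = exp(-0.966)
R = 0.3806

0.3806


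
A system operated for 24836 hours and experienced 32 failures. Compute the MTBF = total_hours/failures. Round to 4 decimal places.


total_hours = 24836
failures = 32
MTBF = 24836 / 32
MTBF = 776.125

776.125


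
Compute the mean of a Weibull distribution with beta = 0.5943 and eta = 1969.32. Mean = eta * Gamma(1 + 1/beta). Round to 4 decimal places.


beta = 0.5943, eta = 1969.32
1/beta = 1.6827
1 + 1/beta = 2.6827
Gamma(2.6827) = 1.5236
Mean = 1969.32 * 1.5236
Mean = 3000.424

3000.424


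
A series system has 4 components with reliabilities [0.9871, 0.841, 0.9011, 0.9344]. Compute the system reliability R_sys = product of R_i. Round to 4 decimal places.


Components: [0.9871, 0.841, 0.9011, 0.9344]
After component 1 (R=0.9871): product = 0.9871
After component 2 (R=0.841): product = 0.8302
After component 3 (R=0.9011): product = 0.748
After component 4 (R=0.9344): product = 0.699
R_sys = 0.699

0.699


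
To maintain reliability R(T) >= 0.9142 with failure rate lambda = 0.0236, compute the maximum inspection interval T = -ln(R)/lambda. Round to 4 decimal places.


R_target = 0.9142
lambda = 0.0236
-ln(0.9142) = 0.0897
T = 0.0897 / 0.0236
T = 3.8011

3.8011


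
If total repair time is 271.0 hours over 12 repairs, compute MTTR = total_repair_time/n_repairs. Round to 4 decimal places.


total_repair_time = 271.0
n_repairs = 12
MTTR = 271.0 / 12
MTTR = 22.5833

22.5833


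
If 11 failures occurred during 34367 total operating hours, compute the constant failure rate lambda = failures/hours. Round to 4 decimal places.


failures = 11
total_hours = 34367
lambda = 11 / 34367
lambda = 0.0003

0.0003


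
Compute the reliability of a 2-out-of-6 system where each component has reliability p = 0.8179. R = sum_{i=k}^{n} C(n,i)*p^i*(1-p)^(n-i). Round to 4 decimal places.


k = 2, n = 6, p = 0.8179
i=2: C(6,2)=15 * 0.8179^2 * 0.1821^4 = 0.011
i=3: C(6,3)=20 * 0.8179^3 * 0.1821^3 = 0.0661
i=4: C(6,4)=15 * 0.8179^4 * 0.1821^2 = 0.2226
i=5: C(6,5)=6 * 0.8179^5 * 0.1821^1 = 0.3999
i=6: C(6,6)=1 * 0.8179^6 * 0.1821^0 = 0.2994
R = sum of terms = 0.999

0.999


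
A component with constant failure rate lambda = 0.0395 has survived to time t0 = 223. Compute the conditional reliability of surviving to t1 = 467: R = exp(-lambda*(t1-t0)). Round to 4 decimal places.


lambda = 0.0395
t0 = 223, t1 = 467
t1 - t0 = 244
lambda * (t1-t0) = 0.0395 * 244 = 9.638
R = exp(-9.638)
R = 0.0001

0.0001


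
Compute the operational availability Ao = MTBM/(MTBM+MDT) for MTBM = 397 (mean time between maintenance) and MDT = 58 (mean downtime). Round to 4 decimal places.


MTBM = 397
MDT = 58
MTBM + MDT = 455
Ao = 397 / 455
Ao = 0.8725

0.8725


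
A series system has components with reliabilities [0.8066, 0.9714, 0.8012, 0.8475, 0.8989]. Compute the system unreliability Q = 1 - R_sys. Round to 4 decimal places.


Components: [0.8066, 0.9714, 0.8012, 0.8475, 0.8989]
After component 1: product = 0.8066
After component 2: product = 0.7835
After component 3: product = 0.6278
After component 4: product = 0.532
After component 5: product = 0.4782
R_sys = 0.4782
Q = 1 - 0.4782 = 0.5218

0.5218


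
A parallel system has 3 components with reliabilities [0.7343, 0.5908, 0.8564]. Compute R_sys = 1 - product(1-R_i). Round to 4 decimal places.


Components: [0.7343, 0.5908, 0.8564]
(1 - 0.7343) = 0.2657, running product = 0.2657
(1 - 0.5908) = 0.4092, running product = 0.1087
(1 - 0.8564) = 0.1436, running product = 0.0156
Product of (1-R_i) = 0.0156
R_sys = 1 - 0.0156 = 0.9844

0.9844


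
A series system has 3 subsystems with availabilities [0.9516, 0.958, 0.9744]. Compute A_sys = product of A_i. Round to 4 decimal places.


Subsystems: [0.9516, 0.958, 0.9744]
After subsystem 1 (A=0.9516): product = 0.9516
After subsystem 2 (A=0.958): product = 0.9116
After subsystem 3 (A=0.9744): product = 0.8883
A_sys = 0.8883

0.8883


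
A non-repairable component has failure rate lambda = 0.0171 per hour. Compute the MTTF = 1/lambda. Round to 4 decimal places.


lambda = 0.0171
MTTF = 1 / 0.0171
MTTF = 58.4795

58.4795


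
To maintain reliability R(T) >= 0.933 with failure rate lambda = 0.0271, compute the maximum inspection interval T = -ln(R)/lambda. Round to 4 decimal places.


R_target = 0.933
lambda = 0.0271
-ln(0.933) = 0.0694
T = 0.0694 / 0.0271
T = 2.559

2.559


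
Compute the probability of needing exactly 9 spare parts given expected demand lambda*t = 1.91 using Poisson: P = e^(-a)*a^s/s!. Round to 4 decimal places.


a = 1.91, s = 9
e^(-a) = e^(-1.91) = 0.1481
a^s = 1.91^9 = 338.2987
s! = 362880
P = 0.1481 * 338.2987 / 362880
P = 0.0001

0.0001


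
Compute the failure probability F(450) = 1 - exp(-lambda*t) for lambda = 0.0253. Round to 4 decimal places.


lambda = 0.0253, t = 450
lambda * t = 11.385
exp(-11.385) = 0.0
F(t) = 1 - 0.0
F(t) = 1.0

1.0


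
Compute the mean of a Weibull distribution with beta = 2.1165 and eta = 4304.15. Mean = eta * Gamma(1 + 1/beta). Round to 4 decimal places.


beta = 2.1165, eta = 4304.15
1/beta = 0.4725
1 + 1/beta = 1.4725
Gamma(1.4725) = 0.8857
Mean = 4304.15 * 0.8857
Mean = 3811.9852

3811.9852


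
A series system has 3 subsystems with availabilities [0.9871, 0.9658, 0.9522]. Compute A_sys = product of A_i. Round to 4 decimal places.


Subsystems: [0.9871, 0.9658, 0.9522]
After subsystem 1 (A=0.9871): product = 0.9871
After subsystem 2 (A=0.9658): product = 0.9533
After subsystem 3 (A=0.9522): product = 0.9078
A_sys = 0.9078

0.9078


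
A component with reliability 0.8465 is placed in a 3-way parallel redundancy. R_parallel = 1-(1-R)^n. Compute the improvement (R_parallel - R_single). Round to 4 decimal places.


R_single = 0.8465, n = 3
1 - R_single = 0.1535
(1 - R_single)^n = 0.1535^3 = 0.0036
R_parallel = 1 - 0.0036 = 0.9964
Improvement = 0.9964 - 0.8465
Improvement = 0.1499

0.1499


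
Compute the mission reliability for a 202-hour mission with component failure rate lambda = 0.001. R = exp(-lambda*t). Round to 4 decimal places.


lambda = 0.001
mission_time = 202
lambda * t = 0.001 * 202 = 0.202
R = exp(-0.202)
R = 0.8171

0.8171


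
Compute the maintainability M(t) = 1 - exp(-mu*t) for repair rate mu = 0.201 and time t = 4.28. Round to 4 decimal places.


mu = 0.201, t = 4.28
mu * t = 0.201 * 4.28 = 0.8603
exp(-0.8603) = 0.423
M(t) = 1 - 0.423
M(t) = 0.577

0.577


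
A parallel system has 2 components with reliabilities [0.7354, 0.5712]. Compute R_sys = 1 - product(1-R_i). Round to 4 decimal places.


Components: [0.7354, 0.5712]
(1 - 0.7354) = 0.2646, running product = 0.2646
(1 - 0.5712) = 0.4288, running product = 0.1135
Product of (1-R_i) = 0.1135
R_sys = 1 - 0.1135 = 0.8865

0.8865


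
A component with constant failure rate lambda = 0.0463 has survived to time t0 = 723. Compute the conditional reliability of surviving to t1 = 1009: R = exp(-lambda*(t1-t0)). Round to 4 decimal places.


lambda = 0.0463
t0 = 723, t1 = 1009
t1 - t0 = 286
lambda * (t1-t0) = 0.0463 * 286 = 13.2418
R = exp(-13.2418)
R = 0.0

0.0


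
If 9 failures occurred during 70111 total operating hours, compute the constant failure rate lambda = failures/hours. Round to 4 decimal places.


failures = 9
total_hours = 70111
lambda = 9 / 70111
lambda = 0.0001

0.0001


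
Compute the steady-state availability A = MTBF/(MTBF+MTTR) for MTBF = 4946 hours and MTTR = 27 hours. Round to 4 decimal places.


MTBF = 4946
MTTR = 27
MTBF + MTTR = 4973
A = 4946 / 4973
A = 0.9946

0.9946


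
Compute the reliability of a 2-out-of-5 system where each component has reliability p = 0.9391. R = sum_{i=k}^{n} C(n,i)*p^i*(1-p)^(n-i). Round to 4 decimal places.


k = 2, n = 5, p = 0.9391
i=2: C(5,2)=10 * 0.9391^2 * 0.0609^3 = 0.002
i=3: C(5,3)=10 * 0.9391^3 * 0.0609^2 = 0.0307
i=4: C(5,4)=5 * 0.9391^4 * 0.0609^1 = 0.2368
i=5: C(5,5)=1 * 0.9391^5 * 0.0609^0 = 0.7304
R = sum of terms = 0.9999

0.9999


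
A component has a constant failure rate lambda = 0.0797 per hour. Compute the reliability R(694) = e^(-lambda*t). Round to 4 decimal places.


lambda = 0.0797
t = 694
lambda * t = 55.3118
R(t) = e^(-55.3118)
R(t) = 0.0

0.0


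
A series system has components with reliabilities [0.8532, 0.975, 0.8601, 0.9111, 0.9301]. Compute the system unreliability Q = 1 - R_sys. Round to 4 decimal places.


Components: [0.8532, 0.975, 0.8601, 0.9111, 0.9301]
After component 1: product = 0.8532
After component 2: product = 0.8319
After component 3: product = 0.7155
After component 4: product = 0.6519
After component 5: product = 0.6063
R_sys = 0.6063
Q = 1 - 0.6063 = 0.3937

0.3937


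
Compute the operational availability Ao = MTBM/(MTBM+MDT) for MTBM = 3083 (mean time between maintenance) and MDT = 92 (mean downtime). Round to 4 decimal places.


MTBM = 3083
MDT = 92
MTBM + MDT = 3175
Ao = 3083 / 3175
Ao = 0.971

0.971


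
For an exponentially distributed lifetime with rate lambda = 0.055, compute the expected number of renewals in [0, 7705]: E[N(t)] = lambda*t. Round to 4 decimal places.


lambda = 0.055
t = 7705
E[N(t)] = lambda * t
E[N(t)] = 0.055 * 7705
E[N(t)] = 423.775

423.775


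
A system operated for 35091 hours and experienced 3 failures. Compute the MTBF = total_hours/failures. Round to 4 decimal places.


total_hours = 35091
failures = 3
MTBF = 35091 / 3
MTBF = 11697.0

11697.0


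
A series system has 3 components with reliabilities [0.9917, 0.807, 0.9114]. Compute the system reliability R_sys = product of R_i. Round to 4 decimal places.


Components: [0.9917, 0.807, 0.9114]
After component 1 (R=0.9917): product = 0.9917
After component 2 (R=0.807): product = 0.8003
After component 3 (R=0.9114): product = 0.7294
R_sys = 0.7294

0.7294


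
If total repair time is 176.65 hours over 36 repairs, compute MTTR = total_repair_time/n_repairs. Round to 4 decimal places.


total_repair_time = 176.65
n_repairs = 36
MTTR = 176.65 / 36
MTTR = 4.9069

4.9069


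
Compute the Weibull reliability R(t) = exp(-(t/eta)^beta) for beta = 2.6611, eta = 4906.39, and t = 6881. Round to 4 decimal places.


beta = 2.6611, eta = 4906.39, t = 6881
t/eta = 6881 / 4906.39 = 1.4025
(t/eta)^beta = 1.4025^2.6611 = 2.4597
R(t) = exp(-2.4597)
R(t) = 0.0855

0.0855


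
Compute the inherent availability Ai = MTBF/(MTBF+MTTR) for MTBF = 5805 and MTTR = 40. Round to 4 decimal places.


MTBF = 5805
MTTR = 40
MTBF + MTTR = 5845
Ai = 5805 / 5845
Ai = 0.9932

0.9932


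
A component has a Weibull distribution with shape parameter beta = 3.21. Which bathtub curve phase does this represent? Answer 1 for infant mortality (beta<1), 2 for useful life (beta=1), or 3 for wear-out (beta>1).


beta = 3.21
Compare beta to 1:
beta < 1 => infant mortality (phase 1)
beta = 1 => useful life (phase 2)
beta > 1 => wear-out (phase 3)
Since beta = 3.21, this is wear-out (increasing failure rate)
Phase = 3

3


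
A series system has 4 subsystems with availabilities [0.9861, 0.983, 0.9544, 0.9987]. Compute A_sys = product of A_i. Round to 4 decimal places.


Subsystems: [0.9861, 0.983, 0.9544, 0.9987]
After subsystem 1 (A=0.9861): product = 0.9861
After subsystem 2 (A=0.983): product = 0.9693
After subsystem 3 (A=0.9544): product = 0.9251
After subsystem 4 (A=0.9987): product = 0.9239
A_sys = 0.9239

0.9239


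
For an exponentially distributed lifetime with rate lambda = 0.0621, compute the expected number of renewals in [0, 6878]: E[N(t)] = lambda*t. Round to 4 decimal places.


lambda = 0.0621
t = 6878
E[N(t)] = lambda * t
E[N(t)] = 0.0621 * 6878
E[N(t)] = 427.1238

427.1238


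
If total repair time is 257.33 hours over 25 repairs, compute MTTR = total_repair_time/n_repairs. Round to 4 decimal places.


total_repair_time = 257.33
n_repairs = 25
MTTR = 257.33 / 25
MTTR = 10.2932

10.2932


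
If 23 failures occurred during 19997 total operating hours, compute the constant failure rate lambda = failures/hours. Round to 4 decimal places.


failures = 23
total_hours = 19997
lambda = 23 / 19997
lambda = 0.0012

0.0012


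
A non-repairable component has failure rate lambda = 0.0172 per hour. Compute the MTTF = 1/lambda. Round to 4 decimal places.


lambda = 0.0172
MTTF = 1 / 0.0172
MTTF = 58.1395

58.1395


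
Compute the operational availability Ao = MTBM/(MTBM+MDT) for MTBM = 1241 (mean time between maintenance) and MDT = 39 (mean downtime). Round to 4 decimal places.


MTBM = 1241
MDT = 39
MTBM + MDT = 1280
Ao = 1241 / 1280
Ao = 0.9695

0.9695


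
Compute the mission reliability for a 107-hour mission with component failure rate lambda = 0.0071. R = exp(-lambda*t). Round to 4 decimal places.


lambda = 0.0071
mission_time = 107
lambda * t = 0.0071 * 107 = 0.7597
R = exp(-0.7597)
R = 0.4678

0.4678


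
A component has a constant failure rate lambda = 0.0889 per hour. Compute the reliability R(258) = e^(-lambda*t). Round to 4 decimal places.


lambda = 0.0889
t = 258
lambda * t = 22.9362
R(t) = e^(-22.9362)
R(t) = 0.0

0.0


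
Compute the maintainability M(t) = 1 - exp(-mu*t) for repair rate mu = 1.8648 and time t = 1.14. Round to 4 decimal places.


mu = 1.8648, t = 1.14
mu * t = 1.8648 * 1.14 = 2.1259
exp(-2.1259) = 0.1193
M(t) = 1 - 0.1193
M(t) = 0.8807

0.8807


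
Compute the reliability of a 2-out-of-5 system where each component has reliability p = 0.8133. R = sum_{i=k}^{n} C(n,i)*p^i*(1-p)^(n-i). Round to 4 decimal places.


k = 2, n = 5, p = 0.8133
i=2: C(5,2)=10 * 0.8133^2 * 0.1867^3 = 0.043
i=3: C(5,3)=10 * 0.8133^3 * 0.1867^2 = 0.1875
i=4: C(5,4)=5 * 0.8133^4 * 0.1867^1 = 0.4084
i=5: C(5,5)=1 * 0.8133^5 * 0.1867^0 = 0.3558
R = sum of terms = 0.9948

0.9948


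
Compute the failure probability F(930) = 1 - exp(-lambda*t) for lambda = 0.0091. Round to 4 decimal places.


lambda = 0.0091, t = 930
lambda * t = 8.463
exp(-8.463) = 0.0002
F(t) = 1 - 0.0002
F(t) = 0.9998

0.9998


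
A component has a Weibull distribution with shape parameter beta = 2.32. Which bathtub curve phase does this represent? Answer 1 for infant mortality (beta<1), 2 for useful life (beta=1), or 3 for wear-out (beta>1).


beta = 2.32
Compare beta to 1:
beta < 1 => infant mortality (phase 1)
beta = 1 => useful life (phase 2)
beta > 1 => wear-out (phase 3)
Since beta = 2.32, this is wear-out (increasing failure rate)
Phase = 3

3


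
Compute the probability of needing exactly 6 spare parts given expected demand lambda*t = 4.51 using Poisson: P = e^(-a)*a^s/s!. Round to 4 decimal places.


a = 4.51, s = 6
e^(-a) = e^(-4.51) = 0.011
a^s = 4.51^6 = 8415.0994
s! = 720
P = 0.011 * 8415.0994 / 720
P = 0.1285

0.1285


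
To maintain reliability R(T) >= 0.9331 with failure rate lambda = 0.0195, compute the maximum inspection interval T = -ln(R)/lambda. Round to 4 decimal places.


R_target = 0.9331
lambda = 0.0195
-ln(0.9331) = 0.0692
T = 0.0692 / 0.0195
T = 3.5509

3.5509


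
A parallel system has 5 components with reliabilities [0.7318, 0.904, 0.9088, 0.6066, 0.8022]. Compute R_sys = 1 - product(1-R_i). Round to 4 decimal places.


Components: [0.7318, 0.904, 0.9088, 0.6066, 0.8022]
(1 - 0.7318) = 0.2682, running product = 0.2682
(1 - 0.904) = 0.096, running product = 0.0257
(1 - 0.9088) = 0.0912, running product = 0.0023
(1 - 0.6066) = 0.3934, running product = 0.0009
(1 - 0.8022) = 0.1978, running product = 0.0002
Product of (1-R_i) = 0.0002
R_sys = 1 - 0.0002 = 0.9998

0.9998


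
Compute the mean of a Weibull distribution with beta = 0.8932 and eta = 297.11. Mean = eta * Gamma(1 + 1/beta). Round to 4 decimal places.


beta = 0.8932, eta = 297.11
1/beta = 1.1196
1 + 1/beta = 2.1196
Gamma(2.1196) = 1.0566
Mean = 297.11 * 1.0566
Mean = 313.925

313.925


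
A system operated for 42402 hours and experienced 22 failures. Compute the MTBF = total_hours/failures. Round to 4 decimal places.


total_hours = 42402
failures = 22
MTBF = 42402 / 22
MTBF = 1927.3636

1927.3636


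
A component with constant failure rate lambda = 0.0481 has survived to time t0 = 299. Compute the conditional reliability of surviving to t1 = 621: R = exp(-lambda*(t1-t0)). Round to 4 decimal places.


lambda = 0.0481
t0 = 299, t1 = 621
t1 - t0 = 322
lambda * (t1-t0) = 0.0481 * 322 = 15.4882
R = exp(-15.4882)
R = 0.0

0.0


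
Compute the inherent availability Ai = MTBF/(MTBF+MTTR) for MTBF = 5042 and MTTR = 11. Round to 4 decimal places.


MTBF = 5042
MTTR = 11
MTBF + MTTR = 5053
Ai = 5042 / 5053
Ai = 0.9978

0.9978


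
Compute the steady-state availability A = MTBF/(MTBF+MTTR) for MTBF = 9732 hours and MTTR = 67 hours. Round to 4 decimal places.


MTBF = 9732
MTTR = 67
MTBF + MTTR = 9799
A = 9732 / 9799
A = 0.9932

0.9932


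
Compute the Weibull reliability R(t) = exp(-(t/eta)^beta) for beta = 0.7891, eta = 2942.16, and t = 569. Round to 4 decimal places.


beta = 0.7891, eta = 2942.16, t = 569
t/eta = 569 / 2942.16 = 0.1934
(t/eta)^beta = 0.1934^0.7891 = 0.2735
R(t) = exp(-0.2735)
R(t) = 0.7607

0.7607


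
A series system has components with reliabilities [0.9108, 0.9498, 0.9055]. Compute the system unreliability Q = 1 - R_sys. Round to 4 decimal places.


Components: [0.9108, 0.9498, 0.9055]
After component 1: product = 0.9108
After component 2: product = 0.8651
After component 3: product = 0.7833
R_sys = 0.7833
Q = 1 - 0.7833 = 0.2167

0.2167


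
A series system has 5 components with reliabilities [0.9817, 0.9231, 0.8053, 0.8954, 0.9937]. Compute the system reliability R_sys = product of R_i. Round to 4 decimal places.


Components: [0.9817, 0.9231, 0.8053, 0.8954, 0.9937]
After component 1 (R=0.9817): product = 0.9817
After component 2 (R=0.9231): product = 0.9062
After component 3 (R=0.8053): product = 0.7298
After component 4 (R=0.8954): product = 0.6534
After component 5 (R=0.9937): product = 0.6493
R_sys = 0.6493

0.6493


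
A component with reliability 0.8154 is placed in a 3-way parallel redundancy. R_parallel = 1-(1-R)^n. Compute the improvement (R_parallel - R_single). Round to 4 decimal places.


R_single = 0.8154, n = 3
1 - R_single = 0.1846
(1 - R_single)^n = 0.1846^3 = 0.0063
R_parallel = 1 - 0.0063 = 0.9937
Improvement = 0.9937 - 0.8154
Improvement = 0.1783

0.1783


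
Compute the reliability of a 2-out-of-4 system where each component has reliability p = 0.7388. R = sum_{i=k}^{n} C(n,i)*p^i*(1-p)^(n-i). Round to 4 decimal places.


k = 2, n = 4, p = 0.7388
i=2: C(4,2)=6 * 0.7388^2 * 0.2612^2 = 0.2234
i=3: C(4,3)=4 * 0.7388^3 * 0.2612^1 = 0.4213
i=4: C(4,4)=1 * 0.7388^4 * 0.2612^0 = 0.2979
R = sum of terms = 0.9427

0.9427


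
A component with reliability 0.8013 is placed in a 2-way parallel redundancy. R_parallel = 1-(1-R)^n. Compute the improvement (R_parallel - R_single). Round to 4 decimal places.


R_single = 0.8013, n = 2
1 - R_single = 0.1987
(1 - R_single)^n = 0.1987^2 = 0.0395
R_parallel = 1 - 0.0395 = 0.9605
Improvement = 0.9605 - 0.8013
Improvement = 0.1592

0.1592


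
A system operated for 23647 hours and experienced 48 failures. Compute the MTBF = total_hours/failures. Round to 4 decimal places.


total_hours = 23647
failures = 48
MTBF = 23647 / 48
MTBF = 492.6458

492.6458


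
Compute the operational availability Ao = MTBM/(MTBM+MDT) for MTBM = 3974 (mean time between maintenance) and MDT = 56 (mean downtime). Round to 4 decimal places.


MTBM = 3974
MDT = 56
MTBM + MDT = 4030
Ao = 3974 / 4030
Ao = 0.9861

0.9861


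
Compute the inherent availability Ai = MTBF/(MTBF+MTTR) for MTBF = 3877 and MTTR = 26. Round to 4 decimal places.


MTBF = 3877
MTTR = 26
MTBF + MTTR = 3903
Ai = 3877 / 3903
Ai = 0.9933

0.9933


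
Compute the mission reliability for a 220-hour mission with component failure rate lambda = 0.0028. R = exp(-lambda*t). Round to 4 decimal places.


lambda = 0.0028
mission_time = 220
lambda * t = 0.0028 * 220 = 0.616
R = exp(-0.616)
R = 0.5401

0.5401


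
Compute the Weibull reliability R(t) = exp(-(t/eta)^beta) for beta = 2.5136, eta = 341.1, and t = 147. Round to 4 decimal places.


beta = 2.5136, eta = 341.1, t = 147
t/eta = 147 / 341.1 = 0.431
(t/eta)^beta = 0.431^2.5136 = 0.1205
R(t) = exp(-0.1205)
R(t) = 0.8864

0.8864


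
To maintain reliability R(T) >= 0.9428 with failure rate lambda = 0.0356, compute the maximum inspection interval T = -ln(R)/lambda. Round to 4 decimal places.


R_target = 0.9428
lambda = 0.0356
-ln(0.9428) = 0.0589
T = 0.0589 / 0.0356
T = 1.6545

1.6545


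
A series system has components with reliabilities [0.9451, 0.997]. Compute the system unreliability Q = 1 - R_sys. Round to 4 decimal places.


Components: [0.9451, 0.997]
After component 1: product = 0.9451
After component 2: product = 0.9423
R_sys = 0.9423
Q = 1 - 0.9423 = 0.0577

0.0577


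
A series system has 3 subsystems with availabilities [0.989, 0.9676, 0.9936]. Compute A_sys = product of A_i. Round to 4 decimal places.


Subsystems: [0.989, 0.9676, 0.9936]
After subsystem 1 (A=0.989): product = 0.989
After subsystem 2 (A=0.9676): product = 0.957
After subsystem 3 (A=0.9936): product = 0.9508
A_sys = 0.9508

0.9508


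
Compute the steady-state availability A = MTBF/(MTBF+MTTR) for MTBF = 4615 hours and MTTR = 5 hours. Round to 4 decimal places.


MTBF = 4615
MTTR = 5
MTBF + MTTR = 4620
A = 4615 / 4620
A = 0.9989

0.9989


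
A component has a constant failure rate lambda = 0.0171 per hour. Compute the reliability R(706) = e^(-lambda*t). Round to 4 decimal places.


lambda = 0.0171
t = 706
lambda * t = 12.0726
R(t) = e^(-12.0726)
R(t) = 0.0

0.0


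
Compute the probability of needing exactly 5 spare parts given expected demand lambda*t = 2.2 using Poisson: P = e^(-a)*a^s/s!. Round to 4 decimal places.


a = 2.2, s = 5
e^(-a) = e^(-2.2) = 0.1108
a^s = 2.2^5 = 51.5363
s! = 120
P = 0.1108 * 51.5363 / 120
P = 0.0476

0.0476


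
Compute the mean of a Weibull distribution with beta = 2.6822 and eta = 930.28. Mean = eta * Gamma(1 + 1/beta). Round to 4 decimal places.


beta = 2.6822, eta = 930.28
1/beta = 0.3728
1 + 1/beta = 1.3728
Gamma(1.3728) = 0.8891
Mean = 930.28 * 0.8891
Mean = 827.0974

827.0974


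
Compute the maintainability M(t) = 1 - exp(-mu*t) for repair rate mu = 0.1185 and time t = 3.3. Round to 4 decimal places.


mu = 0.1185, t = 3.3
mu * t = 0.1185 * 3.3 = 0.391
exp(-0.391) = 0.6763
M(t) = 1 - 0.6763
M(t) = 0.3237

0.3237


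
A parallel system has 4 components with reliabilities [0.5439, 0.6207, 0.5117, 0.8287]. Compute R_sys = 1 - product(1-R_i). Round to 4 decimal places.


Components: [0.5439, 0.6207, 0.5117, 0.8287]
(1 - 0.5439) = 0.4561, running product = 0.4561
(1 - 0.6207) = 0.3793, running product = 0.173
(1 - 0.5117) = 0.4883, running product = 0.0845
(1 - 0.8287) = 0.1713, running product = 0.0145
Product of (1-R_i) = 0.0145
R_sys = 1 - 0.0145 = 0.9855

0.9855


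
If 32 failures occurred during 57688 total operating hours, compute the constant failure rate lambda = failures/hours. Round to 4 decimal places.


failures = 32
total_hours = 57688
lambda = 32 / 57688
lambda = 0.0006

0.0006


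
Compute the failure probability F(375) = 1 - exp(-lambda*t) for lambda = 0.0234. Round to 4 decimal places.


lambda = 0.0234, t = 375
lambda * t = 8.775
exp(-8.775) = 0.0002
F(t) = 1 - 0.0002
F(t) = 0.9998

0.9998


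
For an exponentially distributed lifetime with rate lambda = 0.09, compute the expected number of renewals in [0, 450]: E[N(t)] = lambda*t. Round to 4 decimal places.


lambda = 0.09
t = 450
E[N(t)] = lambda * t
E[N(t)] = 0.09 * 450
E[N(t)] = 40.5

40.5


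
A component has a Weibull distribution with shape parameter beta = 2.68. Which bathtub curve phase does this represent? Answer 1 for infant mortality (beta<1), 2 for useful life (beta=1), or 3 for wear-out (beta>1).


beta = 2.68
Compare beta to 1:
beta < 1 => infant mortality (phase 1)
beta = 1 => useful life (phase 2)
beta > 1 => wear-out (phase 3)
Since beta = 2.68, this is wear-out (increasing failure rate)
Phase = 3

3


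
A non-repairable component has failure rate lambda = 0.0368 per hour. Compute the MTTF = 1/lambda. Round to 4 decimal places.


lambda = 0.0368
MTTF = 1 / 0.0368
MTTF = 27.1739

27.1739


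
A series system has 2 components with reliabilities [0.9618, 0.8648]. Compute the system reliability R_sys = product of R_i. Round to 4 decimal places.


Components: [0.9618, 0.8648]
After component 1 (R=0.9618): product = 0.9618
After component 2 (R=0.8648): product = 0.8318
R_sys = 0.8318

0.8318


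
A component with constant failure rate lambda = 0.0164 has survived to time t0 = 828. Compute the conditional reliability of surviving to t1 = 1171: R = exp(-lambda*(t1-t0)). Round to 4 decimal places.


lambda = 0.0164
t0 = 828, t1 = 1171
t1 - t0 = 343
lambda * (t1-t0) = 0.0164 * 343 = 5.6252
R = exp(-5.6252)
R = 0.0036

0.0036


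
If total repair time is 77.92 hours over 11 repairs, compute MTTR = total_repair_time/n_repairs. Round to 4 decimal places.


total_repair_time = 77.92
n_repairs = 11
MTTR = 77.92 / 11
MTTR = 7.0836

7.0836


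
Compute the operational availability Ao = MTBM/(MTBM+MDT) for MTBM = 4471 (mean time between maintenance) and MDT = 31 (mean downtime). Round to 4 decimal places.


MTBM = 4471
MDT = 31
MTBM + MDT = 4502
Ao = 4471 / 4502
Ao = 0.9931

0.9931


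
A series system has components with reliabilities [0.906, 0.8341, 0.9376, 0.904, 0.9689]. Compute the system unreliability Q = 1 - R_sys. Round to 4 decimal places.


Components: [0.906, 0.8341, 0.9376, 0.904, 0.9689]
After component 1: product = 0.906
After component 2: product = 0.7557
After component 3: product = 0.7085
After component 4: product = 0.6405
After component 5: product = 0.6206
R_sys = 0.6206
Q = 1 - 0.6206 = 0.3794

0.3794


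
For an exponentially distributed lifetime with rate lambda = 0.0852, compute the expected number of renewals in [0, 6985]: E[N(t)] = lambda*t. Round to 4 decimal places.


lambda = 0.0852
t = 6985
E[N(t)] = lambda * t
E[N(t)] = 0.0852 * 6985
E[N(t)] = 595.122

595.122


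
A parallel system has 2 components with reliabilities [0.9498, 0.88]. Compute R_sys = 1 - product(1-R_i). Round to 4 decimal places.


Components: [0.9498, 0.88]
(1 - 0.9498) = 0.0502, running product = 0.0502
(1 - 0.88) = 0.12, running product = 0.006
Product of (1-R_i) = 0.006
R_sys = 1 - 0.006 = 0.994

0.994


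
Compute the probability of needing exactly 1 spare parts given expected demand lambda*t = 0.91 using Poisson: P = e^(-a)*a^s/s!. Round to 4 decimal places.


a = 0.91, s = 1
e^(-a) = e^(-0.91) = 0.4025
a^s = 0.91^1 = 0.91
s! = 1
P = 0.4025 * 0.91 / 1
P = 0.3663

0.3663


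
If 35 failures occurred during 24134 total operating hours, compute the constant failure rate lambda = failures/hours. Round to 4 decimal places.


failures = 35
total_hours = 24134
lambda = 35 / 24134
lambda = 0.0015

0.0015
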